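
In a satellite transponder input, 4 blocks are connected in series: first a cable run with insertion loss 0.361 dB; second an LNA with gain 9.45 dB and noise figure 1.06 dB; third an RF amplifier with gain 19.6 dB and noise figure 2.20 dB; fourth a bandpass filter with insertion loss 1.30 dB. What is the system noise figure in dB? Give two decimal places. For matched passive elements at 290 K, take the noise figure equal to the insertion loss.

Convert to linear (a loss of L dB is a gain of −L dB): F_i = 10^(NF_i/10), G_i = 10^(G_i,dB/10)
  Stage 1: F_1 = 10^(0.361/10) = 1.087, G_1 = 10^(−0.361/10) = 0.9202
  Stage 2: F_2 = 10^(1.06/10) = 1.276, G_2 = 10^(9.45/10) = 8.810
  Stage 3: F_3 = 10^(2.20/10) = 1.660, G_3 = 10^(19.6/10) = 91.20
  Stage 4: F_4 = 10^(1.30/10) = 1.349, G_4 = 10^(−1.30/10) = 0.7413
Friis cascade:
  F = 1.087 + (1.276 − 1)/0.9202 + (1.660 − 1)/8.108 + (1.349 − 1)/739.4 = 1.469
NF = 10 log₁₀(1.469) = 1.67 dB

1.67 dB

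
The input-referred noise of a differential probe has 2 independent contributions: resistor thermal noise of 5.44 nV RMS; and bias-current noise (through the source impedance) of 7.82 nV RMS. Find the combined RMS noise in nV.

Uncorrelated sources add in power (mean-square): V_tot = √(ΣV_i²)
V_tot = √[(5.44×10⁻⁹)² + (7.82×10⁻⁹)²] = 9.53×10⁻⁹ V = 9.53 nV

9.53 nV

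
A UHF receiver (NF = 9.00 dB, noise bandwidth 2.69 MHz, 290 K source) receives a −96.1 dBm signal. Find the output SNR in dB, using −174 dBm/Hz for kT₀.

Noise floor: N = −174 + 10 log₁₀(B) + NF
10 log₁₀(2.69×10⁶) = 64.3 dB
N = −174 + 64.3 + 9.00 = −100.70 dBm
SNR = P_sig − N = −96.1 − (−100.70) = 4.60 dB → 4.6 dB

4.6 dB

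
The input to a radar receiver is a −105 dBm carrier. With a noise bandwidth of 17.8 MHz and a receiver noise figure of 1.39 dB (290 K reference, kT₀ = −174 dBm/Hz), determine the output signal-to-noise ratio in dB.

Noise floor: N = −174 + 10 log₁₀(B) + NF
10 log₁₀(1.78×10⁷) = 72.5 dB
N = −174 + 72.5 + 1.39 = −100.11 dBm
SNR = P_sig − N = −105 − (−100.11) = −4.89 dB → −4.9 dB

−4.9 dB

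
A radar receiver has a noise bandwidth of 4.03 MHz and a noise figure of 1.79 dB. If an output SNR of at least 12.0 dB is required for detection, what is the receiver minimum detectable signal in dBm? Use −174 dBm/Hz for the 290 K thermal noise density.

−94.2 dBm

Sensitivity = −174 + 10 log₁₀(B) + NF + SNR_min
= −174 + 66.05 + 1.79 + 12.0
= −94.16 dBm → −94.2 dBm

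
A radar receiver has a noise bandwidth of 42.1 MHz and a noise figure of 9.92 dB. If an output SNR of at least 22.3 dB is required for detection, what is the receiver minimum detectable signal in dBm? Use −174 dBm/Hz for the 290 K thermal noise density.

Sensitivity = −174 + 10 log₁₀(B) + NF + SNR_min
= −174 + 76.24 + 9.92 + 22.3
= −65.54 dBm → −65.5 dBm

−65.5 dBm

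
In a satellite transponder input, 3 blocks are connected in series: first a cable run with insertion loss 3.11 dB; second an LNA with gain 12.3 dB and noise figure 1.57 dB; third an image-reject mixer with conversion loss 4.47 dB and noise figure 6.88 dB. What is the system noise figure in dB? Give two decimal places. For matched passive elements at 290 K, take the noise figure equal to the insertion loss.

5.32 dB

Convert to linear (a loss of L dB is a gain of −L dB): F_i = 10^(NF_i/10), G_i = 10^(G_i,dB/10)
  Stage 1: F_1 = 10^(3.11/10) = 2.046, G_1 = 10^(−3.11/10) = 0.4887
  Stage 2: F_2 = 10^(1.57/10) = 1.435, G_2 = 10^(12.3/10) = 16.98
  Stage 3: F_3 = 10^(6.88/10) = 4.875, G_3 = 10^(−4.47/10) = 0.3573
Friis cascade:
  F = 2.046 + (1.435 − 1)/0.4887 + (4.875 − 1)/8.299 = 3.405
NF = 10 log₁₀(3.405) = 5.32 dB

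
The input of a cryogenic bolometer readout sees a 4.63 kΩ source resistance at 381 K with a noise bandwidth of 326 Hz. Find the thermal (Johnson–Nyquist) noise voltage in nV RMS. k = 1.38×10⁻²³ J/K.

V_n = √(4kTRB)
4kTRB = 4 × 1.38×10⁻²³ × 381 × 4.63×10³ × 3.26×10² = 3.17×10⁻¹⁴ V²
V_n = √(3.17×10⁻¹⁴) = 1.78×10⁻⁷ V = 178 nV

178 nV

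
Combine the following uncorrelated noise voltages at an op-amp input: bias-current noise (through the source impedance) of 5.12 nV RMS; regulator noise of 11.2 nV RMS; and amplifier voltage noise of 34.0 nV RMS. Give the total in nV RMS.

36.2 nV

Uncorrelated sources add in power (mean-square): V_tot = √(ΣV_i²)
V_tot = √[(5.12×10⁻⁹)² + (1.12×10⁻⁸)² + (3.40×10⁻⁸)²] = 3.62×10⁻⁸ V = 36.2 nV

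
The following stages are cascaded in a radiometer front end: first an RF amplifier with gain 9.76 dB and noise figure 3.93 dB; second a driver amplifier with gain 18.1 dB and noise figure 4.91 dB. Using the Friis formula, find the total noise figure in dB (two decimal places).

4.30 dB

Convert to linear (a loss of L dB is a gain of −L dB): F_i = 10^(NF_i/10), G_i = 10^(G_i,dB/10)
  Stage 1: F_1 = 10^(3.93/10) = 2.472, G_1 = 10^(9.76/10) = 9.462
  Stage 2: F_2 = 10^(4.91/10) = 3.097, G_2 = 10^(18.1/10) = 64.57
Friis cascade:
  F = 2.472 + (3.097 − 1)/9.462 = 2.693
NF = 10 log₁₀(2.693) = 4.30 dB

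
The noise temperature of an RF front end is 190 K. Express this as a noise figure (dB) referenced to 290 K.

2.19 dB

F = 1 + T_e/T₀ = 1 + 190/290 = 1.65517
NF = 10 log₁₀(1.65517) = 2.19 dB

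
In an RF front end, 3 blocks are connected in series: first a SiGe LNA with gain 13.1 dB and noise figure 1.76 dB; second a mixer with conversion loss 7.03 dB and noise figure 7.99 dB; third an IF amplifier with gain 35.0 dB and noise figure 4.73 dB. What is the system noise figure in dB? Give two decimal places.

Convert to linear (a loss of L dB is a gain of −L dB): F_i = 10^(NF_i/10), G_i = 10^(G_i,dB/10)
  Stage 1: F_1 = 10^(1.76/10) = 1.500, G_1 = 10^(13.1/10) = 20.42
  Stage 2: F_2 = 10^(7.99/10) = 6.295, G_2 = 10^(−7.03/10) = 0.1982
  Stage 3: F_3 = 10^(4.73/10) = 2.972, G_3 = 10^(35.0/10) = 3162
Friis cascade:
  F = 1.500 + (6.295 − 1)/20.42 + (2.972 − 1)/4.046 = 2.246
NF = 10 log₁₀(2.246) = 3.51 dB

3.51 dB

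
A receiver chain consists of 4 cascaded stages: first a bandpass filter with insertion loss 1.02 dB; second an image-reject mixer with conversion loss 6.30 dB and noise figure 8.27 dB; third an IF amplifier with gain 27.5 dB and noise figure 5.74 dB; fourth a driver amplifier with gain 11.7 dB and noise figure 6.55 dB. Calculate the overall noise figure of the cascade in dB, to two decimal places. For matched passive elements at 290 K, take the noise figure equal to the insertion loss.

Convert to linear (a loss of L dB is a gain of −L dB): F_i = 10^(NF_i/10), G_i = 10^(G_i,dB/10)
  Stage 1: F_1 = 10^(1.02/10) = 1.265, G_1 = 10^(−1.02/10) = 0.7907
  Stage 2: F_2 = 10^(8.27/10) = 6.714, G_2 = 10^(−6.30/10) = 0.2344
  Stage 3: F_3 = 10^(5.74/10) = 3.750, G_3 = 10^(27.5/10) = 562.3
  Stage 4: F_4 = 10^(6.55/10) = 4.519, G_4 = 10^(11.7/10) = 14.79
Friis cascade:
  F = 1.265 + (6.714 − 1)/0.7907 + (3.750 − 1)/0.1854 + (4.519 − 1)/104.2 = 23.36
NF = 10 log₁₀(23.36) = 13.68 dB

13.68 dB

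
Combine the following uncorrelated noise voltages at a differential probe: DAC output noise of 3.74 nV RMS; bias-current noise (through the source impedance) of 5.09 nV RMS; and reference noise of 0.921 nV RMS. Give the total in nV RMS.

Uncorrelated sources add in power (mean-square): V_tot = √(ΣV_i²)
V_tot = √[(3.74×10⁻⁹)² + (5.09×10⁻⁹)² + (9.21×10⁻¹⁰)²] = 6.38×10⁻⁹ V = 6.38 nV

6.38 nV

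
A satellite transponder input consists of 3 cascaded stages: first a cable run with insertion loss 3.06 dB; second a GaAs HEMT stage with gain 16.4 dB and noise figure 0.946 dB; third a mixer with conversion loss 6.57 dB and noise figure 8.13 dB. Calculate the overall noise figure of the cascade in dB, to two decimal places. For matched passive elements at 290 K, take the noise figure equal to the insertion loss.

4.43 dB

Convert to linear (a loss of L dB is a gain of −L dB): F_i = 10^(NF_i/10), G_i = 10^(G_i,dB/10)
  Stage 1: F_1 = 10^(3.06/10) = 2.023, G_1 = 10^(−3.06/10) = 0.4943
  Stage 2: F_2 = 10^(0.946/10) = 1.243, G_2 = 10^(16.4/10) = 43.65
  Stage 3: F_3 = 10^(8.13/10) = 6.501, G_3 = 10^(−6.57/10) = 0.2203
Friis cascade:
  F = 2.023 + (1.243 − 1)/0.4943 + (6.501 − 1)/21.58 = 2.770
NF = 10 log₁₀(2.770) = 4.43 dB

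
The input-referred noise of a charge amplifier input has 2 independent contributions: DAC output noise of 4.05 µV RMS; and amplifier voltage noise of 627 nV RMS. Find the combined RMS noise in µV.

4.10 µV

Uncorrelated sources add in power (mean-square): V_tot = √(ΣV_i²)
V_tot = √[(4.05×10⁻⁶)² + (6.27×10⁻⁷)²] = 4.10×10⁻⁶ V = 4.10 µV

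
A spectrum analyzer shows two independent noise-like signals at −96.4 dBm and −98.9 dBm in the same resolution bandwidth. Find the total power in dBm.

Convert to linear, add, convert back:
P₁ = 2.29×10⁻¹³ W, P₂ = 1.29×10⁻¹³ W
P_tot = 3.58×10⁻¹³ W → 10 log₁₀(P_tot / 10⁻³) = −94.5 dBm

−94.5 dBm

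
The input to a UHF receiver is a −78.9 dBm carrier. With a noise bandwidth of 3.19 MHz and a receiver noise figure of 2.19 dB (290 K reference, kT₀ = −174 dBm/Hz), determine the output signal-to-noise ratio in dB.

Noise floor: N = −174 + 10 log₁₀(B) + NF
10 log₁₀(3.19×10⁶) = 65.04 dB
N = −174 + 65.04 + 2.19 = −106.77 dBm
SNR = P_sig − N = −78.9 − (−106.77) = 27.87 dB → 27.9 dB

27.9 dB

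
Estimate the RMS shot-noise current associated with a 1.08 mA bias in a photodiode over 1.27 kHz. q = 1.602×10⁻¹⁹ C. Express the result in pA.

663 pA

I_n = √(2qI·B)
2qI·B = 2 × 1.602×10⁻¹⁹ × 1.08×10⁻³ × 1.27×10³ = 4.39×10⁻¹⁹ A²
I_n = √(4.39×10⁻¹⁹) = 6.63×10⁻¹⁰ A = 663 pA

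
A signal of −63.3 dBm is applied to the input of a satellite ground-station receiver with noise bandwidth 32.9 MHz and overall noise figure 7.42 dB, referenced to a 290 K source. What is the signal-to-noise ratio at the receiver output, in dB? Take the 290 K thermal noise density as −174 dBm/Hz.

28.1 dB

Noise floor: N = −174 + 10 log₁₀(B) + NF
10 log₁₀(3.29×10⁷) = 75.17 dB
N = −174 + 75.17 + 7.42 = −91.41 dBm
SNR = P_sig − N = −63.3 − (−91.41) = 28.11 dB → 28.1 dB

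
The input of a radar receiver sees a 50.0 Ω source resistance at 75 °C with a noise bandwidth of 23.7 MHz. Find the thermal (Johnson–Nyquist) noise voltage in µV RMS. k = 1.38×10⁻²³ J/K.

4.77 µV

T = 75 °C + 273.15 = 348.15 K
V_n = √(4kTRB)
4kTRB = 4 × 1.38×10⁻²³ × 348.15 × 5.00×10¹ × 2.37×10⁷ = 2.28×10⁻¹¹ V²
V_n = √(2.28×10⁻¹¹) = 4.77×10⁻⁶ V = 4.77 µV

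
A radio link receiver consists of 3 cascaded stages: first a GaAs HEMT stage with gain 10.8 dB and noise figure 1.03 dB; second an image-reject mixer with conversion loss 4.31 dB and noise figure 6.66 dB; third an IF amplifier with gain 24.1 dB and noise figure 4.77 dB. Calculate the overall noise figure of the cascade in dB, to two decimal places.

Convert to linear (a loss of L dB is a gain of −L dB): F_i = 10^(NF_i/10), G_i = 10^(G_i,dB/10)
  Stage 1: F_1 = 10^(1.03/10) = 1.268, G_1 = 10^(10.8/10) = 12.02
  Stage 2: F_2 = 10^(6.66/10) = 4.634, G_2 = 10^(−4.31/10) = 0.3707
  Stage 3: F_3 = 10^(4.77/10) = 2.999, G_3 = 10^(24.1/10) = 257.0
Friis cascade:
  F = 1.268 + (4.634 − 1)/12.02 + (2.999 − 1)/4.457 = 2.019
NF = 10 log₁₀(2.019) = 3.05 dB

3.05 dB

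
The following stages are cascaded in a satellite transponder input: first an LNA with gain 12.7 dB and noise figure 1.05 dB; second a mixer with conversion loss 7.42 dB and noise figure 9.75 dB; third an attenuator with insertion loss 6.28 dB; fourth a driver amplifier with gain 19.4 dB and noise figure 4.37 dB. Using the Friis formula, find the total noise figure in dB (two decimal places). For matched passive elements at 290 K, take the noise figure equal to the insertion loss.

Convert to linear (a loss of L dB is a gain of −L dB): F_i = 10^(NF_i/10), G_i = 10^(G_i,dB/10)
  Stage 1: F_1 = 10^(1.05/10) = 1.274, G_1 = 10^(12.7/10) = 18.62
  Stage 2: F_2 = 10^(9.75/10) = 9.441, G_2 = 10^(−7.42/10) = 0.1811
  Stage 3: F_3 = 10^(6.28/10) = 4.246, G_3 = 10^(−6.28/10) = 0.2355
  Stage 4: F_4 = 10^(4.37/10) = 2.735, G_4 = 10^(19.4/10) = 87.10
Friis cascade:
  F = 1.274 + (9.441 − 1)/18.62 + (4.246 − 1)/3.373 + (2.735 − 1)/0.7943 = 4.874
NF = 10 log₁₀(4.874) = 6.88 dB

6.88 dB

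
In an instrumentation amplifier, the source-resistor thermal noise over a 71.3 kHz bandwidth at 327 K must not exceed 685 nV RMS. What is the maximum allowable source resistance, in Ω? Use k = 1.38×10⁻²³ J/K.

Johnson–Nyquist: V_n = √(4kTRB) ⇒ R = V_n² / (4kTB)
4kTB = 4 × 1.38×10⁻²³ × 327 × 7.13×10⁴ = 1.29×10⁻¹⁵
R = (6.85×10⁻⁷)² / 1.29×10⁻¹⁵ = 3.65×10² Ω = 365 Ω

365 Ω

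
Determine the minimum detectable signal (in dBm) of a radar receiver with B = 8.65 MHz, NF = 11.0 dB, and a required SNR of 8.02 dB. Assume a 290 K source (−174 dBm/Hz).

Sensitivity = −174 + 10 log₁₀(B) + NF + SNR_min
= −174 + 69.37 + 11.0 + 8.02
= −85.61 dBm → −85.6 dBm

−85.6 dBm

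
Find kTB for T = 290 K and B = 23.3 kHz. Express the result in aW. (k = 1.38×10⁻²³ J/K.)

P_n = kTB = 1.38×10⁻²³ × 290 × 2.33×10⁴ = 9.32×10⁻¹⁷ W = 93.2 aW

93.2 aW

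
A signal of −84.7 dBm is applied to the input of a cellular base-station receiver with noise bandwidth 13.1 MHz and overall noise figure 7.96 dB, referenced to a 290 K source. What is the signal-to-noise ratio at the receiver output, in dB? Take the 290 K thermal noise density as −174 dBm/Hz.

10.2 dB

Noise floor: N = −174 + 10 log₁₀(B) + NF
10 log₁₀(1.31×10⁷) = 71.17 dB
N = −174 + 71.17 + 7.96 = −94.87 dBm
SNR = P_sig − N = −84.7 − (−94.87) = 10.17 dB → 10.2 dB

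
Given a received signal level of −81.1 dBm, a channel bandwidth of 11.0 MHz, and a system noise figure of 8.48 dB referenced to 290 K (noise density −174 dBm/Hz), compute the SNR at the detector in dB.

14.0 dB

Noise floor: N = −174 + 10 log₁₀(B) + NF
10 log₁₀(1.10×10⁷) = 70.41 dB
N = −174 + 70.41 + 8.48 = −95.11 dBm
SNR = P_sig − N = −81.1 − (−95.11) = 14.01 dB → 14.0 dB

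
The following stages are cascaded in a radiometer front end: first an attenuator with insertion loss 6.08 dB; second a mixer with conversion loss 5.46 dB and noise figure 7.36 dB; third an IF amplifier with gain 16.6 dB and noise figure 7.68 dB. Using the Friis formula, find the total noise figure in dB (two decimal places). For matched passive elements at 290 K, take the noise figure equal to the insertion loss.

Convert to linear (a loss of L dB is a gain of −L dB): F_i = 10^(NF_i/10), G_i = 10^(G_i,dB/10)
  Stage 1: F_1 = 10^(6.08/10) = 4.055, G_1 = 10^(−6.08/10) = 0.2466
  Stage 2: F_2 = 10^(7.36/10) = 5.445, G_2 = 10^(−5.46/10) = 0.2844
  Stage 3: F_3 = 10^(7.68/10) = 5.861, G_3 = 10^(16.6/10) = 45.71
Friis cascade:
  F = 4.055 + (5.445 − 1)/0.2466 + (5.861 − 1)/0.07015 = 91.38
NF = 10 log₁₀(91.38) = 19.61 dB

19.61 dB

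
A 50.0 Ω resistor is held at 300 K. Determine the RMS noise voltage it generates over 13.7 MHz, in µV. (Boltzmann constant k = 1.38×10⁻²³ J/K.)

3.37 µV

V_n = √(4kTRB)
4kTRB = 4 × 1.38×10⁻²³ × 300 × 5.00×10¹ × 1.37×10⁷ = 1.13×10⁻¹¹ V²
V_n = √(1.13×10⁻¹¹) = 3.37×10⁻⁶ V = 3.37 µV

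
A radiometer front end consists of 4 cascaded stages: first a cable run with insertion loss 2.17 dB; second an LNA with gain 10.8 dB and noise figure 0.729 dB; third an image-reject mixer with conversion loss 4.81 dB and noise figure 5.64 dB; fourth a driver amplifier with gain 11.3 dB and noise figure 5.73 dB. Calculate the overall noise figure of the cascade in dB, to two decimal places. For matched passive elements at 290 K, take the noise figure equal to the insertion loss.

Convert to linear (a loss of L dB is a gain of −L dB): F_i = 10^(NF_i/10), G_i = 10^(G_i,dB/10)
  Stage 1: F_1 = 10^(2.17/10) = 1.648, G_1 = 10^(−2.17/10) = 0.6067
  Stage 2: F_2 = 10^(0.729/10) = 1.183, G_2 = 10^(10.8/10) = 12.02
  Stage 3: F_3 = 10^(5.64/10) = 3.664, G_3 = 10^(−4.81/10) = 0.3304
  Stage 4: F_4 = 10^(5.73/10) = 3.741, G_4 = 10^(11.3/10) = 13.49
Friis cascade:
  F = 1.648 + (1.183 − 1)/0.6067 + (3.664 − 1)/7.295 + (3.741 − 1)/2.410 = 3.452
NF = 10 log₁₀(3.452) = 5.38 dB

5.38 dB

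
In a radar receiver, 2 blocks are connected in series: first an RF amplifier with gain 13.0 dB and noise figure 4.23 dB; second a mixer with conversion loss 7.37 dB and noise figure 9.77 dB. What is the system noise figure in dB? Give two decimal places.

4.88 dB

Convert to linear (a loss of L dB is a gain of −L dB): F_i = 10^(NF_i/10), G_i = 10^(G_i,dB/10)
  Stage 1: F_1 = 10^(4.23/10) = 2.649, G_1 = 10^(13.0/10) = 19.95
  Stage 2: F_2 = 10^(9.77/10) = 9.484, G_2 = 10^(−7.37/10) = 0.1832
Friis cascade:
  F = 2.649 + (9.484 − 1)/19.95 = 3.074
NF = 10 log₁₀(3.074) = 4.88 dB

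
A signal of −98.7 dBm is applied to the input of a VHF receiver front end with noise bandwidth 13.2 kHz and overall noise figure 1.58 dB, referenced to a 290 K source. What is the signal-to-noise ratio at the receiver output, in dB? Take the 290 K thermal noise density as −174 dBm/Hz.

Noise floor: N = −174 + 10 log₁₀(B) + NF
10 log₁₀(1.32×10⁴) = 41.21 dB
N = −174 + 41.21 + 1.58 = −131.21 dBm
SNR = P_sig − N = −98.7 − (−131.21) = 32.51 dB → 32.5 dB

32.5 dB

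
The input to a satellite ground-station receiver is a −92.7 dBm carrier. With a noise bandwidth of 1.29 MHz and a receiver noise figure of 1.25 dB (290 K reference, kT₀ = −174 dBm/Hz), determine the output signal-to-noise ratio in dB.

Noise floor: N = −174 + 10 log₁₀(B) + NF
10 log₁₀(1.29×10⁶) = 61.11 dB
N = −174 + 61.11 + 1.25 = −111.64 dBm
SNR = P_sig − N = −92.7 − (−111.64) = 18.94 dB → 18.9 dB

18.9 dB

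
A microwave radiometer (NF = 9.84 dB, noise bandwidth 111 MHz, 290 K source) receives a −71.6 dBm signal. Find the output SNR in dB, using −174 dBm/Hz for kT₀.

12.1 dB

Noise floor: N = −174 + 10 log₁₀(B) + NF
10 log₁₀(1.11×10⁸) = 80.45 dB
N = −174 + 80.45 + 9.84 = −83.71 dBm
SNR = P_sig − N = −71.6 − (−83.71) = 12.11 dB → 12.1 dB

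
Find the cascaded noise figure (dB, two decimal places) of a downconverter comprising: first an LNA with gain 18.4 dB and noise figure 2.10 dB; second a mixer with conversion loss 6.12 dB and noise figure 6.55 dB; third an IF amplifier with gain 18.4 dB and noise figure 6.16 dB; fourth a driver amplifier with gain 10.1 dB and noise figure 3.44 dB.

2.69 dB

Convert to linear (a loss of L dB is a gain of −L dB): F_i = 10^(NF_i/10), G_i = 10^(G_i,dB/10)
  Stage 1: F_1 = 10^(2.10/10) = 1.622, G_1 = 10^(18.4/10) = 69.18
  Stage 2: F_2 = 10^(6.55/10) = 4.519, G_2 = 10^(−6.12/10) = 0.2443
  Stage 3: F_3 = 10^(6.16/10) = 4.130, G_3 = 10^(18.4/10) = 69.18
  Stage 4: F_4 = 10^(3.44/10) = 2.208, G_4 = 10^(10.1/10) = 10.23
Friis cascade:
  F = 1.622 + (4.519 − 1)/69.18 + (4.130 − 1)/16.90 + (2.208 − 1)/1169 = 1.859
NF = 10 log₁₀(1.859) = 2.69 dB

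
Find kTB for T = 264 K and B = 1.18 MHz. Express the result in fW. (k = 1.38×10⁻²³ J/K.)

P_n = kTB = 1.38×10⁻²³ × 264 × 1.18×10⁶ = 4.30×10⁻¹⁵ W = 4.30 fW

4.30 fW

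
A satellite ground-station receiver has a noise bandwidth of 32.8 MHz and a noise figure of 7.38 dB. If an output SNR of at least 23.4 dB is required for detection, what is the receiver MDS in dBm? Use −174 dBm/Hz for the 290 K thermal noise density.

Sensitivity = −174 + 10 log₁₀(B) + NF + SNR_min
= −174 + 75.16 + 7.38 + 23.4
= −68.06 dBm → −68.1 dBm

−68.1 dBm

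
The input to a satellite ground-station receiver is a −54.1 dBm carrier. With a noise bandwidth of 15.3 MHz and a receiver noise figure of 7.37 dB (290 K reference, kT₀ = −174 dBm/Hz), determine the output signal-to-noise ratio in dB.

Noise floor: N = −174 + 10 log₁₀(B) + NF
10 log₁₀(1.53×10⁷) = 71.85 dB
N = −174 + 71.85 + 7.37 = −94.78 dBm
SNR = P_sig − N = −54.1 − (−94.78) = 40.68 dB → 40.7 dB

40.7 dB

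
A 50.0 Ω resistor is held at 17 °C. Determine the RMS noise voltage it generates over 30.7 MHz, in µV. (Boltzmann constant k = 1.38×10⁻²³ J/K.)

T = 17 °C + 273.15 = 290.15 K
V_n = √(4kTRB)
4kTRB = 4 × 1.38×10⁻²³ × 290.15 × 5.00×10¹ × 3.07×10⁷ = 2.46×10⁻¹¹ V²
V_n = √(2.46×10⁻¹¹) = 4.96×10⁻⁶ V = 4.96 µV

4.96 µV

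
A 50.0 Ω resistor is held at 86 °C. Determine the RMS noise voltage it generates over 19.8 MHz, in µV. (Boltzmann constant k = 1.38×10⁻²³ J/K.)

T = 86 °C + 273.15 = 359.15 K
V_n = √(4kTRB)
4kTRB = 4 × 1.38×10⁻²³ × 359.15 × 5.00×10¹ × 1.98×10⁷ = 1.96×10⁻¹¹ V²
V_n = √(1.96×10⁻¹¹) = 4.43×10⁻⁶ V = 4.43 µV

4.43 µV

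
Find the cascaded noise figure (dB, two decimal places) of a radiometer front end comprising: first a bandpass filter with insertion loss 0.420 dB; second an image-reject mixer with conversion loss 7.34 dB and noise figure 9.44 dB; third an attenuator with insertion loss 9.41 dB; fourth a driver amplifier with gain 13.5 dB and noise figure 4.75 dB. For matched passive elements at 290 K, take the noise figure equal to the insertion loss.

Convert to linear (a loss of L dB is a gain of −L dB): F_i = 10^(NF_i/10), G_i = 10^(G_i,dB/10)
  Stage 1: F_1 = 10^(0.420/10) = 1.102, G_1 = 10^(−0.420/10) = 0.9078
  Stage 2: F_2 = 10^(9.44/10) = 8.790, G_2 = 10^(−7.34/10) = 0.1845
  Stage 3: F_3 = 10^(9.41/10) = 8.730, G_3 = 10^(−9.41/10) = 0.1146
  Stage 4: F_4 = 10^(4.75/10) = 2.985, G_4 = 10^(13.5/10) = 22.39
Friis cascade:
  F = 1.102 + (8.790 − 1)/0.9078 + (8.730 − 1)/0.1675 + (2.985 − 1)/0.01919 = 159.3
NF = 10 log₁₀(159.3) = 22.02 dB

22.02 dB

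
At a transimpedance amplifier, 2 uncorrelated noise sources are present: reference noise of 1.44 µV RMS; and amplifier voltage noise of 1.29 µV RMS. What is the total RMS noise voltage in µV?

Uncorrelated sources add in power (mean-square): V_tot = √(ΣV_i²)
V_tot = √[(1.44×10⁻⁶)² + (1.29×10⁻⁶)²] = 1.93×10⁻⁶ V = 1.93 µV

1.93 µV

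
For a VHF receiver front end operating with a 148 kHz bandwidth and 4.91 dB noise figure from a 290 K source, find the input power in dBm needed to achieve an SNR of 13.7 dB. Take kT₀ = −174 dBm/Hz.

−103.7 dBm

Sensitivity = −174 + 10 log₁₀(B) + NF + SNR_min
= −174 + 51.7 + 4.91 + 13.7
= −103.69 dBm → −103.7 dBm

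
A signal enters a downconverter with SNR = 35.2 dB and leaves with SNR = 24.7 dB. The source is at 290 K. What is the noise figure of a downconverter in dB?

10.5 dB

NF (dB) = SNR_in(dB) − SNR_out(dB) when the source is at T₀
NF = 35.2 − 24.7 = 10.5 dB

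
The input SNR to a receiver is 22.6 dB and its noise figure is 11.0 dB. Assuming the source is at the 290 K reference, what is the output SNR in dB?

11.6 dB

By definition F = SNR_in/SNR_out, so in dB: SNR_out = SNR_in − NF
SNR_out = 22.6 − 11.0 = 11.6 dB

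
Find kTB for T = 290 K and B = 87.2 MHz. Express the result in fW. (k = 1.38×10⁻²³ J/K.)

349 fW

P_n = kTB = 1.38×10⁻²³ × 290 × 8.72×10⁷ = 3.49×10⁻¹³ W = 349 fW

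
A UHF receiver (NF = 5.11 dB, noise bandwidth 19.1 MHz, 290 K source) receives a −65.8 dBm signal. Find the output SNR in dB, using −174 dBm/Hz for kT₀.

Noise floor: N = −174 + 10 log₁₀(B) + NF
10 log₁₀(1.91×10⁷) = 72.81 dB
N = −174 + 72.81 + 5.11 = −96.08 dBm
SNR = P_sig − N = −65.8 − (−96.08) = 30.28 dB → 30.3 dB

30.3 dB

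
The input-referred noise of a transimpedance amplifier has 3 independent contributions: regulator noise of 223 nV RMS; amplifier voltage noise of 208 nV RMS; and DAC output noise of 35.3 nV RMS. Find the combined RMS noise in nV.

307 nV

Uncorrelated sources add in power (mean-square): V_tot = √(ΣV_i²)
V_tot = √[(2.23×10⁻⁷)² + (2.08×10⁻⁷)² + (3.53×10⁻⁸)²] = 3.07×10⁻⁷ V = 307 nV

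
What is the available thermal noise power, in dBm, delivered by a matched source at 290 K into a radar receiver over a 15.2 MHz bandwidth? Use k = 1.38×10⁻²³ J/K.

P_n = kTB = 1.38×10⁻²³ × 290 × 1.52×10⁷ = 6.08×10⁻¹⁴ W
In dBm: 10 log₁₀(6.08×10⁻¹⁴ / 10⁻³) = −102.2 dBm

−102.2 dBm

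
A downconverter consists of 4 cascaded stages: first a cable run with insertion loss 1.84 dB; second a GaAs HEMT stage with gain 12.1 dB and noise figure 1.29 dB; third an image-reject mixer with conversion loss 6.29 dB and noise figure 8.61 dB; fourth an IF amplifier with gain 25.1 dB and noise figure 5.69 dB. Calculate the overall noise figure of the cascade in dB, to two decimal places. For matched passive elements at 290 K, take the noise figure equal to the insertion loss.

5.72 dB

Convert to linear (a loss of L dB is a gain of −L dB): F_i = 10^(NF_i/10), G_i = 10^(G_i,dB/10)
  Stage 1: F_1 = 10^(1.84/10) = 1.528, G_1 = 10^(−1.84/10) = 0.6546
  Stage 2: F_2 = 10^(1.29/10) = 1.346, G_2 = 10^(12.1/10) = 16.22
  Stage 3: F_3 = 10^(8.61/10) = 7.261, G_3 = 10^(−6.29/10) = 0.2350
  Stage 4: F_4 = 10^(5.69/10) = 3.707, G_4 = 10^(25.1/10) = 323.6
Friis cascade:
  F = 1.528 + (1.346 − 1)/0.6546 + (7.261 − 1)/10.62 + (3.707 − 1)/2.495 = 3.731
NF = 10 log₁₀(3.731) = 5.72 dB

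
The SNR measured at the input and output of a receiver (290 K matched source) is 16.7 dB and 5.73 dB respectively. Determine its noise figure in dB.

NF (dB) = SNR_in(dB) − SNR_out(dB) when the source is at T₀
NF = 16.7 − 5.73 = 10.97 dB

10.97 dB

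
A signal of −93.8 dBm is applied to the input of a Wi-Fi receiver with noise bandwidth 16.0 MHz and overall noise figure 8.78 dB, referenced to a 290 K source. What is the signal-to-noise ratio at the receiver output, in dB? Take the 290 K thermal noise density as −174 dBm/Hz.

Noise floor: N = −174 + 10 log₁₀(B) + NF
10 log₁₀(1.60×10⁷) = 72.04 dB
N = −174 + 72.04 + 8.78 = −93.18 dBm
SNR = P_sig − N = −93.8 − (−93.18) = −0.62 dB → −0.6 dB

−0.6 dB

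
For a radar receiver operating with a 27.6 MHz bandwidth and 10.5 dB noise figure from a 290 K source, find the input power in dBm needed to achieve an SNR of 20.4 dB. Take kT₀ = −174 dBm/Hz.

−68.7 dBm

Sensitivity = −174 + 10 log₁₀(B) + NF + SNR_min
= −174 + 74.41 + 10.5 + 20.4
= −68.69 dBm → −68.7 dBm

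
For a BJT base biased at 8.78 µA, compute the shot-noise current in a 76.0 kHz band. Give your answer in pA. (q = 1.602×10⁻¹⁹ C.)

462 pA

I_n = √(2qI·B)
2qI·B = 2 × 1.602×10⁻¹⁹ × 8.78×10⁻⁶ × 7.60×10⁴ = 2.14×10⁻¹⁹ A²
I_n = √(2.14×10⁻¹⁹) = 4.62×10⁻¹⁰ A = 462 pA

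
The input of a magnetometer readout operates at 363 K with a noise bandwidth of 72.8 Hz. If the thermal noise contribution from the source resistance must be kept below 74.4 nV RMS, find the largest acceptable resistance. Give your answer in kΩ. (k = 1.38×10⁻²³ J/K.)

Johnson–Nyquist: V_n = √(4kTRB) ⇒ R = V_n² / (4kTB)
4kTB = 4 × 1.38×10⁻²³ × 363 × 7.28×10¹ = 1.46×10⁻¹⁸
R = (7.44×10⁻⁸)² / 1.46×10⁻¹⁸ = 3.79×10³ Ω = 3.79 kΩ

3.79 kΩ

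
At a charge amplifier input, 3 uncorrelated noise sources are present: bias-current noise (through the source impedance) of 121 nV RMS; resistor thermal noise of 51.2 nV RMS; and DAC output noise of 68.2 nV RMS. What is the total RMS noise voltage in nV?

148 nV

Uncorrelated sources add in power (mean-square): V_tot = √(ΣV_i²)
V_tot = √[(1.21×10⁻⁷)² + (5.12×10⁻⁸)² + (6.82×10⁻⁸)²] = 1.48×10⁻⁷ V = 148 nV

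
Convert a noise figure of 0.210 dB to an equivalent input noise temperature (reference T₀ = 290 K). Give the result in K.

F = 10^(0.210/10) = 1.04954
T_e = (F − 1)·T₀ = (1.04954 − 1) × 290 = 14.4 K

14.4 K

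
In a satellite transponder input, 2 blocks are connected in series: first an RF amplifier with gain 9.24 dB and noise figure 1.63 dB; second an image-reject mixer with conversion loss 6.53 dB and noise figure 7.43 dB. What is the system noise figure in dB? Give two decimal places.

Convert to linear (a loss of L dB is a gain of −L dB): F_i = 10^(NF_i/10), G_i = 10^(G_i,dB/10)
  Stage 1: F_1 = 10^(1.63/10) = 1.455, G_1 = 10^(9.24/10) = 8.395
  Stage 2: F_2 = 10^(7.43/10) = 5.534, G_2 = 10^(−6.53/10) = 0.2223
Friis cascade:
  F = 1.455 + (5.534 − 1)/8.395 = 1.996
NF = 10 log₁₀(1.996) = 3.00 dB

3.00 dB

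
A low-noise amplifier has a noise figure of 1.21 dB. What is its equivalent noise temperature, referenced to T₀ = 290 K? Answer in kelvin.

93.2 K

F = 10^(1.21/10) = 1.3213
T_e = (F − 1)·T₀ = (1.3213 − 1) × 290 = 93.2 K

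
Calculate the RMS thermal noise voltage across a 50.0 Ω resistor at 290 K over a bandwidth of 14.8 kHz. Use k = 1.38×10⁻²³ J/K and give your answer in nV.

109 nV

V_n = √(4kTRB)
4kTRB = 4 × 1.38×10⁻²³ × 290 × 5.00×10¹ × 1.48×10⁴ = 1.18×10⁻¹⁴ V²
V_n = √(1.18×10⁻¹⁴) = 1.09×10⁻⁷ V = 109 nV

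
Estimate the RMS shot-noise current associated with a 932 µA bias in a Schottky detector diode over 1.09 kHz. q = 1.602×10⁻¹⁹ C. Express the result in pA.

I_n = √(2qI·B)
2qI·B = 2 × 1.602×10⁻¹⁹ × 9.32×10⁻⁴ × 1.09×10³ = 3.25×10⁻¹⁹ A²
I_n = √(3.25×10⁻¹⁹) = 5.71×10⁻¹⁰ A = 571 pA

571 pA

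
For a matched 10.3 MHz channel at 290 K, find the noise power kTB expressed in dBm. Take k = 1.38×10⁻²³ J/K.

−103.8 dBm

P_n = kTB = 1.38×10⁻²³ × 290 × 1.03×10⁷ = 4.12×10⁻¹⁴ W
In dBm: 10 log₁₀(4.12×10⁻¹⁴ / 10⁻³) = −103.8 dBm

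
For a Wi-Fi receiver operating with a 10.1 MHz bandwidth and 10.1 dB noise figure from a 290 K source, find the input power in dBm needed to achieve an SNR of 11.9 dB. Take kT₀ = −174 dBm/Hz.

Sensitivity = −174 + 10 log₁₀(B) + NF + SNR_min
= −174 + 70.04 + 10.1 + 11.9
= −81.96 dBm → −82.0 dBm

−82.0 dBm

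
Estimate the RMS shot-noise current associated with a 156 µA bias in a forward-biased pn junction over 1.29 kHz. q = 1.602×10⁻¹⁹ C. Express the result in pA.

I_n = √(2qI·B)
2qI·B = 2 × 1.602×10⁻¹⁹ × 1.56×10⁻⁴ × 1.29×10³ = 6.45×10⁻²⁰ A²
I_n = √(6.45×10⁻²⁰) = 2.54×10⁻¹⁰ A = 254 pA

254 pA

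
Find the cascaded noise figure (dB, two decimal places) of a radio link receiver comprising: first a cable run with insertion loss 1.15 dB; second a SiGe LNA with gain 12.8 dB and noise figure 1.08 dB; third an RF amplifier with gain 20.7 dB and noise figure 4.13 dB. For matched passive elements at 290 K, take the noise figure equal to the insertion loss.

2.50 dB

Convert to linear (a loss of L dB is a gain of −L dB): F_i = 10^(NF_i/10), G_i = 10^(G_i,dB/10)
  Stage 1: F_1 = 10^(1.15/10) = 1.303, G_1 = 10^(−1.15/10) = 0.7674
  Stage 2: F_2 = 10^(1.08/10) = 1.282, G_2 = 10^(12.8/10) = 19.05
  Stage 3: F_3 = 10^(4.13/10) = 2.588, G_3 = 10^(20.7/10) = 117.5
Friis cascade:
  F = 1.303 + (1.282 − 1)/0.7674 + (2.588 − 1)/14.62 = 1.780
NF = 10 log₁₀(1.780) = 2.50 dB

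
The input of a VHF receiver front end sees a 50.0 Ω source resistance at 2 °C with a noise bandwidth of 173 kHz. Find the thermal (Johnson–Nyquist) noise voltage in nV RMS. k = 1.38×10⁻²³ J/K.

T = 2 °C + 273.15 = 275.15 K
V_n = √(4kTRB)
4kTRB = 4 × 1.38×10⁻²³ × 275.15 × 5.00×10¹ × 1.73×10⁵ = 1.31×10⁻¹³ V²
V_n = √(1.31×10⁻¹³) = 3.62×10⁻⁷ V = 362 nV

362 nV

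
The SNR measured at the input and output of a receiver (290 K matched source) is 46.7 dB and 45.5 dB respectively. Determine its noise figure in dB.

1.2 dB

NF (dB) = SNR_in(dB) − SNR_out(dB) when the source is at T₀
NF = 46.7 − 45.5 = 1.2 dB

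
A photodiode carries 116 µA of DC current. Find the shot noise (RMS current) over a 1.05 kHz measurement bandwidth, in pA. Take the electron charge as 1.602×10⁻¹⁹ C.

I_n = √(2qI·B)
2qI·B = 2 × 1.602×10⁻¹⁹ × 1.16×10⁻⁴ × 1.05×10³ = 3.90×10⁻²⁰ A²
I_n = √(3.90×10⁻²⁰) = 1.98×10⁻¹⁰ A = 198 pA

198 pA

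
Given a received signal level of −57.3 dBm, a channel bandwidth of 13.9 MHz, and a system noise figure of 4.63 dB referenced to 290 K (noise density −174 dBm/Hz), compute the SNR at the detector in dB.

Noise floor: N = −174 + 10 log₁₀(B) + NF
10 log₁₀(1.39×10⁷) = 71.43 dB
N = −174 + 71.43 + 4.63 = −97.94 dBm
SNR = P_sig − N = −57.3 − (−97.94) = 40.64 dB → 40.6 dB

40.6 dB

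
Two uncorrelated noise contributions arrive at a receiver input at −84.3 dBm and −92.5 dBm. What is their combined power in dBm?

Convert to linear, add, convert back:
P₁ = 3.72×10⁻¹² W, P₂ = 5.62×10⁻¹³ W
P_tot = 4.28×10⁻¹² W → 10 log₁₀(P_tot / 10⁻³) = −83.7 dBm

−83.7 dBm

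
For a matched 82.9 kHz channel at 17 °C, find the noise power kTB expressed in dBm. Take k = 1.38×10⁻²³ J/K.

−124.8 dBm

T = 17 °C + 273.15 = 290.15 K
P_n = kTB = 1.38×10⁻²³ × 290.15 × 8.29×10⁴ = 3.32×10⁻¹⁶ W
In dBm: 10 log₁₀(3.32×10⁻¹⁶ / 10⁻³) = −124.8 dBm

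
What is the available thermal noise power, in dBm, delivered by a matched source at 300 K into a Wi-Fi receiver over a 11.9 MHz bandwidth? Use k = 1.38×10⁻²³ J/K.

P_n = kTB = 1.38×10⁻²³ × 300 × 1.19×10⁷ = 4.93×10⁻¹⁴ W
In dBm: 10 log₁₀(4.93×10⁻¹⁴ / 10⁻³) = −103.1 dBm

−103.1 dBm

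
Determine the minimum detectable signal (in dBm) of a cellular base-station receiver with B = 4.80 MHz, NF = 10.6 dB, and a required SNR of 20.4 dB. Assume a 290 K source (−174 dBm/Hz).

Sensitivity = −174 + 10 log₁₀(B) + NF + SNR_min
= −174 + 66.81 + 10.6 + 20.4
= −76.19 dBm → −76.2 dBm

−76.2 dBm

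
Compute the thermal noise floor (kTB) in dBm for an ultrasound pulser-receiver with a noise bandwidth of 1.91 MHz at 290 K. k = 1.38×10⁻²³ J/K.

−111.2 dBm

P_n = kTB = 1.38×10⁻²³ × 290 × 1.91×10⁶ = 7.64×10⁻¹⁵ W
In dBm: 10 log₁₀(7.64×10⁻¹⁵ / 10⁻³) = −111.2 dBm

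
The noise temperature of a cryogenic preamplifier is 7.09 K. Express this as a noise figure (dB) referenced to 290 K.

0.105 dB

F = 1 + T_e/T₀ = 1 + 7.09/290 = 1.02445
NF = 10 log₁₀(1.02445) = 0.105 dB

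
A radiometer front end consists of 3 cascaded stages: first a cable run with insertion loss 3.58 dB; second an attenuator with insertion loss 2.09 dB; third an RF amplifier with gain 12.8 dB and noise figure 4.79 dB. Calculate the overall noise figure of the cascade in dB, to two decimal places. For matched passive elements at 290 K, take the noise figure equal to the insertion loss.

10.46 dB

Convert to linear (a loss of L dB is a gain of −L dB): F_i = 10^(NF_i/10), G_i = 10^(G_i,dB/10)
  Stage 1: F_1 = 10^(3.58/10) = 2.280, G_1 = 10^(−3.58/10) = 0.4385
  Stage 2: F_2 = 10^(2.09/10) = 1.618, G_2 = 10^(−2.09/10) = 0.6180
  Stage 3: F_3 = 10^(4.79/10) = 3.013, G_3 = 10^(12.8/10) = 19.05
Friis cascade:
  F = 2.280 + (1.618 − 1)/0.4385 + (3.013 − 1)/0.2710 = 11.12
NF = 10 log₁₀(11.12) = 10.46 dB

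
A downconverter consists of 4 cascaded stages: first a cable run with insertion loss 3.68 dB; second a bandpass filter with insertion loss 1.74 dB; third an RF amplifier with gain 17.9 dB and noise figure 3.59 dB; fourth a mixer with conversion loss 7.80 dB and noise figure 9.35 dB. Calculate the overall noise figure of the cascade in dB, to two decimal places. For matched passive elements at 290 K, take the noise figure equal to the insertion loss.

Convert to linear (a loss of L dB is a gain of −L dB): F_i = 10^(NF_i/10), G_i = 10^(G_i,dB/10)
  Stage 1: F_1 = 10^(3.68/10) = 2.333, G_1 = 10^(−3.68/10) = 0.4285
  Stage 2: F_2 = 10^(1.74/10) = 1.493, G_2 = 10^(−1.74/10) = 0.6699
  Stage 3: F_3 = 10^(3.59/10) = 2.286, G_3 = 10^(17.9/10) = 61.66
  Stage 4: F_4 = 10^(9.35/10) = 8.610, G_4 = 10^(−7.80/10) = 0.1660
Friis cascade:
  F = 2.333 + (1.493 − 1)/0.4285 + (2.286 − 1)/0.2871 + (8.610 − 1)/17.70 = 8.392
NF = 10 log₁₀(8.392) = 9.24 dB

9.24 dB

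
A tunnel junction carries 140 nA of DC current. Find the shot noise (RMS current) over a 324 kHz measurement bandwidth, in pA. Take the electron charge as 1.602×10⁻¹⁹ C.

121 pA

I_n = √(2qI·B)
2qI·B = 2 × 1.602×10⁻¹⁹ × 1.40×10⁻⁷ × 3.24×10⁵ = 1.45×10⁻²⁰ A²
I_n = √(1.45×10⁻²⁰) = 1.21×10⁻¹⁰ A = 121 pA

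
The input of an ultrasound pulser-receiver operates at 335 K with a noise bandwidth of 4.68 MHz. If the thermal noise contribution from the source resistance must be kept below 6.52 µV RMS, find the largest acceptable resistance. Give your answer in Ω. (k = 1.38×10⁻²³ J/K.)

491 Ω

Johnson–Nyquist: V_n = √(4kTRB) ⇒ R = V_n² / (4kTB)
4kTB = 4 × 1.38×10⁻²³ × 335 × 4.68×10⁶ = 8.65×10⁻¹⁴
R = (6.52×10⁻⁶)² / 8.65×10⁻¹⁴ = 4.91×10² Ω = 491 Ω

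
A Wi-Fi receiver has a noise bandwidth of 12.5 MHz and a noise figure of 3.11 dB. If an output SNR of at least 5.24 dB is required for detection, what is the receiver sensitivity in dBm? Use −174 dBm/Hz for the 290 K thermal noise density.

−94.7 dBm

Sensitivity = −174 + 10 log₁₀(B) + NF + SNR_min
= −174 + 70.97 + 3.11 + 5.24
= −94.68 dBm → −94.7 dBm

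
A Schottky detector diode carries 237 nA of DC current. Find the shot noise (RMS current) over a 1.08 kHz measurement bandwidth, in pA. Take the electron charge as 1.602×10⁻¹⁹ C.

I_n = √(2qI·B)
2qI·B = 2 × 1.602×10⁻¹⁹ × 2.37×10⁻⁷ × 1.08×10³ = 8.20×10⁻²³ A²
I_n = √(8.20×10⁻²³) = 9.06×10⁻¹² A = 9.06 pA

9.06 pA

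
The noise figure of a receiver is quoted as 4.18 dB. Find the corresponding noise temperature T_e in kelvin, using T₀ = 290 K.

F = 10^(4.18/10) = 2.61818
T_e = (F − 1)·T₀ = (2.61818 − 1) × 290 = 469 K

469 K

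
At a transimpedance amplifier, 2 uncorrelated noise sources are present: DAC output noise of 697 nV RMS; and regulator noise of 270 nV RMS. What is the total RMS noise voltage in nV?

747 nV

Uncorrelated sources add in power (mean-square): V_tot = √(ΣV_i²)
V_tot = √[(6.97×10⁻⁷)² + (2.70×10⁻⁷)²] = 7.47×10⁻⁷ V = 747 nV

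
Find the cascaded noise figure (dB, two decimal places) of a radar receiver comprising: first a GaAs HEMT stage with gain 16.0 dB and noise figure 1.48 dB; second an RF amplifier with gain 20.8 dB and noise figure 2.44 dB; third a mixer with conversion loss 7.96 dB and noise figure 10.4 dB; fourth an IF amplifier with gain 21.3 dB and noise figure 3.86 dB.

Convert to linear (a loss of L dB is a gain of −L dB): F_i = 10^(NF_i/10), G_i = 10^(G_i,dB/10)
  Stage 1: F_1 = 10^(1.48/10) = 1.406, G_1 = 10^(16.0/10) = 39.81
  Stage 2: F_2 = 10^(2.44/10) = 1.754, G_2 = 10^(20.8/10) = 120.2
  Stage 3: F_3 = 10^(10.4/10) = 10.96, G_3 = 10^(−7.96/10) = 0.1600
  Stage 4: F_4 = 10^(3.86/10) = 2.432, G_4 = 10^(21.3/10) = 134.9
Friis cascade:
  F = 1.406 + (1.754 − 1)/39.81 + (10.96 − 1)/4786 + (2.432 − 1)/765.6 = 1.429
NF = 10 log₁₀(1.429) = 1.55 dB

1.55 dB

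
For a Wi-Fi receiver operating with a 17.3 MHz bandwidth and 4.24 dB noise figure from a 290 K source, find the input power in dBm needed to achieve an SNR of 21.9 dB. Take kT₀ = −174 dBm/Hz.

−75.5 dBm

Sensitivity = −174 + 10 log₁₀(B) + NF + SNR_min
= −174 + 72.38 + 4.24 + 21.9
= −75.48 dBm → −75.5 dBm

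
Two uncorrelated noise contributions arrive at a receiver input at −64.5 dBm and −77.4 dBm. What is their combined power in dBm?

Convert to linear, add, convert back:
P₁ = 3.55×10⁻¹⁰ W, P₂ = 1.82×10⁻¹¹ W
P_tot = 3.73×10⁻¹⁰ W → 10 log₁₀(P_tot / 10⁻³) = −64.3 dBm

−64.3 dBm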